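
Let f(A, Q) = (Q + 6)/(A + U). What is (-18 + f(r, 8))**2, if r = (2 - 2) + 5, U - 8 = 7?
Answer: 29929/100 ≈ 299.29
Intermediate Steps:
U = 15 (U = 8 + 7 = 15)
r = 5 (r = 0 + 5 = 5)
f(A, Q) = (6 + Q)/(15 + A) (f(A, Q) = (Q + 6)/(A + 15) = (6 + Q)/(15 + A))
(-18 + f(r, 8))**2 = (-18 + (6 + 8)/(15 + 5))**2 = (-18 + 14/20)**2 = (-18 + (1/20)*14)**2 = (-18 + 7/10)**2 = (-173/10)**2 = 29929/100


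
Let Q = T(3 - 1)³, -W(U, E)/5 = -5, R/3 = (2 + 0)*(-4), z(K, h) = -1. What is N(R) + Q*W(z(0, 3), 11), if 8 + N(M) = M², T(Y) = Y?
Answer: 768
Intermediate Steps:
R = -24 (R = 3*((2 + 0)*(-4)) = 3*(2*(-4)) = 3*(-8) = -24)
W(U, E) = 25 (W(U, E) = -5*(-5) = 25)
N(M) = -8 + M²
Q = 8 (Q = (3 - 1)³ = 2³ = 8)
N(R) + Q*W(z(0, 3), 11) = (-8 + (-24)²) + 8*25 = (-8 + 576) + 200 = 568 + 200 = 768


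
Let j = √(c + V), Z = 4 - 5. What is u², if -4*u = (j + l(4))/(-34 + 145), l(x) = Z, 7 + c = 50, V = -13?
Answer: (1 - √30)²/197136 ≈ 0.00010168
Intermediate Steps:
Z = -1
c = 43 (c = -7 + 50 = 43)
l(x) = -1
j = √30 (j = √(43 - 13) = √30 ≈ 5.4772)
u = 1/444 - √30/444 (u = -(√30 - 1)/(4*(-34 + 145)) = -(-1 + √30)/(4*111) = -(-1/111 + √30/111)/4 = 1/444 - √30/444 ≈ -0.010084)
u² = (1/444 - √30/444)²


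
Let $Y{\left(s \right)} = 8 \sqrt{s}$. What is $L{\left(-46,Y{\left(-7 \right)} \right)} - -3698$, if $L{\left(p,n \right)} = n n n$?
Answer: $3698 - 3584 i \sqrt{7} \approx 3698.0 - 9482.4 i$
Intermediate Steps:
$L{\left(p,n \right)} = n^{3}$ ($L{\left(p,n \right)} = n^{2} n = n^{3}$)
$L{\left(-46,Y{\left(-7 \right)} \right)} - -3698 = \left(8 \sqrt{-7}\right)^{3} - -3698 = \left(8 i \sqrt{7}\right)^{3} + 3698 = - 3584 i \sqrt{7} + 3698 = 3698 - 3584 i \sqrt{7}$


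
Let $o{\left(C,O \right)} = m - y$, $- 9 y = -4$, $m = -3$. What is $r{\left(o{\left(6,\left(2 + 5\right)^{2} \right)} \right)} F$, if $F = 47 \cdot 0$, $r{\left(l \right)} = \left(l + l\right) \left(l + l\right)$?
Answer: $0$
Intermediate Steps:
$y = \frac{4}{9}$ ($y = \left(- \frac{1}{9}\right) \left(-4\right) = \frac{4}{9} \approx 0.44444$)
$o{\left(C,O \right)} = - \frac{31}{9}$ ($o{\left(C,O \right)} = -3 - \frac{4}{9} = - \frac{31}{9}$)
$r{\left(l \right)} = 4 l^{2}$ ($r{\left(l \right)} = 2 l 2 l = 4 l^{2}$)
$F = 0$
$r{\left(o{\left(6,\left(2 + 5\right)^{2} \right)} \right)} F = 4 \left(- \frac{31}{9}\right)^{2} \cdot 0 = 4 \cdot \frac{961}{81} \cdot 0 = \frac{3844}{81} \cdot 0 = 0$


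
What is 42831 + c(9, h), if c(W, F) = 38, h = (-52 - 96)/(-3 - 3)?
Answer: 42869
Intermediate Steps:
h = 74/3 (h = -148/(-6) = -148*(-⅙) = 74/3 ≈ 24.667)
42831 + c(9, h) = 42831 + 38 = 42869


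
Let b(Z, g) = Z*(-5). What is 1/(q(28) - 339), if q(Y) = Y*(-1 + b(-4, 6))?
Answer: 1/193 ≈ 0.0051813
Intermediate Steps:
b(Z, g) = -5*Z
q(Y) = 19*Y (q(Y) = Y*(-1 - 5*(-4)) = Y*(-1 + 20) = Y*19 = 19*Y)
1/(q(28) - 339) = 1/(19*28 - 339) = 1/(532 - 339) = 1/193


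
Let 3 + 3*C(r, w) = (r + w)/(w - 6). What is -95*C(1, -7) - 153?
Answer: -944/13 ≈ -72.615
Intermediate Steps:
C(r, w) = -1 + (r + w)/(3*(-6 + w)) (C(r, w) = -1 + ((r + w)/(w - 6))/3 = -1 + ((r + w)/(-6 + w))/3 = -1 + (r + w)/(3*(-6 + w)))
-95*C(1, -7) - 153 = -95*(18 + 1 - 2*(-7))/(3*(-6 - 7)) - 153 = -95*(18 + 1 + 14)/(3*(-13)) - 153 = -95*(-1)*33/(3*13) - 153 = -95*(-11/13) - 153 = 1045/13 - 153 = -944/13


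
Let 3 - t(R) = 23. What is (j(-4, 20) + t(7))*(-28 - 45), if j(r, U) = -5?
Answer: 1825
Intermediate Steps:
t(R) = -20 (t(R) = 3 - 1*23 = 3 - 23 = -20)
(j(-4, 20) + t(7))*(-28 - 45) = (-5 - 20)*(-28 - 45) = -25*(-73) = 1825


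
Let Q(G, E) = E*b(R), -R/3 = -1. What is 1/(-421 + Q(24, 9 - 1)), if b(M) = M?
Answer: -1/397 ≈ -0.0025189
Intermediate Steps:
R = 3 (R = -3*(-1) = 3)
Q(G, E) = 3*E (Q(G, E) = E*3 = 3*E)
1/(-421 + Q(24, 9 - 1)) = 1/(-421 + 3*(9 - 1)) = 1/(-421 + 3*8) = 1/(-421 + 24) = 1/(-397) = -1/397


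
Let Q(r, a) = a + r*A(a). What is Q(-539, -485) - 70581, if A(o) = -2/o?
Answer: -34468088/485 ≈ -71068.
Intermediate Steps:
Q(r, a) = a - 2*r/a (Q(r, a) = a + r*(-2/a) = a - 2*r/a)
Q(-539, -485) - 70581 = (-485 - 2*(-539)/(-485)) - 70581 = (-485 - 2*(-539)*(-1/485)) - 70581 = (-485 - 1078/485) - 70581 = -236303/485 - 70581 = -34468088/485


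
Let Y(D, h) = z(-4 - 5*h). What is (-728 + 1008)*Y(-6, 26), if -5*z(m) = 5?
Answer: -280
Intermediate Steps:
z(m) = -1 (z(m) = -⅕*5 = -1)
Y(D, h) = -1
(-728 + 1008)*Y(-6, 26) = (-728 + 1008)*(-1) = 280*(-1) = -280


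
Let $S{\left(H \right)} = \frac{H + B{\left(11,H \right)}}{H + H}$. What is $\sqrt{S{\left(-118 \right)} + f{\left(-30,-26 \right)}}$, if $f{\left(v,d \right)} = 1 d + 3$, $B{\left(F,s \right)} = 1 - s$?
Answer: $\frac{i \sqrt{320311}}{118} \approx 4.7963 i$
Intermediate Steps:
$f{\left(v,d \right)} = 3 + d$ ($f{\left(v,d \right)} = d + 3 = 3 + d$)
$S{\left(H \right)} = \frac{1}{2 H}$ ($S{\left(H \right)} = \frac{H - \left(-1 + H\right)}{H + H} = 1 \frac{1}{2 H} = \frac{1}{2 H}$)
$\sqrt{S{\left(-118 \right)} + f{\left(-30,-26 \right)}} = \sqrt{\frac{1}{2 \left(-118\right)} + \left(3 - 26\right)} = \sqrt{\frac{1}{2} \left(- \frac{1}{118}\right) - 23} = \sqrt{- \frac{1}{236} - 23} = \sqrt{- \frac{5429}{236}} = \frac{i \sqrt{320311}}{118}$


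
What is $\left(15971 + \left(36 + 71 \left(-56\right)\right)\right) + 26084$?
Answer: $38115$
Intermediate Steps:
$\left(15971 + \left(36 + 71 \left(-56\right)\right)\right) + 26084 = \left(15971 + \left(36 - 3976\right)\right) + 26084 = \left(15971 - 3940\right) + 26084 = 12031 + 26084 = 38115$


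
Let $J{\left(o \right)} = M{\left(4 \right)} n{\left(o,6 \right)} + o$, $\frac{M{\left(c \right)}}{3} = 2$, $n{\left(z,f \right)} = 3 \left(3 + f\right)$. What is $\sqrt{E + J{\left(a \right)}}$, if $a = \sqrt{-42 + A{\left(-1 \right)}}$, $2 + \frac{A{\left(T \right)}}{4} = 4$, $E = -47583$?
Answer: $\sqrt{-47421 + i \sqrt{34}} \approx 0.013 + 217.76 i$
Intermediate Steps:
$n{\left(z,f \right)} = 9 + 3 f$
$M{\left(c \right)} = 6$ ($M{\left(c \right)} = 3 \cdot 2 = 6$)
$A{\left(T \right)} = 8$ ($A{\left(T \right)} = -8 + 4 \cdot 4 = -8 + 16 = 8$)
$a = i \sqrt{34}$ ($a = \sqrt{-42 + 8} = \sqrt{-34} = i \sqrt{34} \approx 5.8309 i$)
$J{\left(o \right)} = 162 + o$ ($J{\left(o \right)} = 6 \left(9 + 3 \cdot 6\right) + o = 6 \left(9 + 18\right) + o = 6 \cdot 27 + o = 162 + o$)
$\sqrt{E + J{\left(a \right)}} = \sqrt{-47583 + \left(162 + i \sqrt{34}\right)} = \sqrt{-47421 + i \sqrt{34}}$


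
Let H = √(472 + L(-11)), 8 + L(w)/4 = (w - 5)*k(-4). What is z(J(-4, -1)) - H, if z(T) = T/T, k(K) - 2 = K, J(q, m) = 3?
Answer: 1 - 2*√142 ≈ -22.833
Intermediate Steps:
k(K) = 2 + K
z(T) = 1
L(w) = 8 - 8*w (L(w) = -32 + 4*((w - 5)*(2 - 4)) = -32 + 4*((-5 + w)*(-2)) = -32 + 4*(10 - 2*w) = -32 + (40 - 8*w) = 8 - 8*w)
H = 2*√142 (H = √(472 + (8 - 8*(-11))) = √(472 + (8 + 88)) = √(472 + 96) = √568 = 2*√142 ≈ 23.833)
z(J(-4, -1)) - H = 1 - 2*√142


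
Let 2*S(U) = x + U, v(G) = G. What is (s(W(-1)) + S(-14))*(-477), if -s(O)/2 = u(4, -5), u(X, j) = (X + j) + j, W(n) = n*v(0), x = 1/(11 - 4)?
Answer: -33867/14 ≈ -2419.1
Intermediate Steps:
x = ⅐ (x = 1/7 = ⅐ ≈ 0.14286)
S(U) = 1/14 + U/2 (S(U) = (⅐ + U)/2 = 1/14 + U/2)
W(n) = 0 (W(n) = n*0 = 0)
u(X, j) = X + 2*j
s(O) = 12 (s(O) = -2*(4 + 2*(-5)) = -2*(4 - 10) = -2*(-6) = 12)
(s(W(-1)) + S(-14))*(-477) = (12 + (1/14 + (½)*(-14)))*(-477) = (12 + (1/14 - 7))*(-477) = (12 - 97/14)*(-477) = (71/14)*(-477) = -33867/14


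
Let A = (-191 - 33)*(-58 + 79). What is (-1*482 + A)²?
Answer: 26894596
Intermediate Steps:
A = -4704 (A = -224*21 = -4704)
(-1*482 + A)² = (-1*482 - 4704)² = (-482 - 4704)² = (-5186)² = 26894596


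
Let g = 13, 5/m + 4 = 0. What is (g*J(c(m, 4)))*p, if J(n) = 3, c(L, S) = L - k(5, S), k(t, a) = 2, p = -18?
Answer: -702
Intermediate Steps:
m = -5/4 (m = 5/(-4 + 0) = 5/(-4) = 5*(-¼) = -5/4 ≈ -1.2500)
c(L, S) = -2 + L (c(L, S) = L - 1*2 = L - 2 = -2 + L)
(g*J(c(m, 4)))*p = (13*3)*(-18) = 39*(-18) = -702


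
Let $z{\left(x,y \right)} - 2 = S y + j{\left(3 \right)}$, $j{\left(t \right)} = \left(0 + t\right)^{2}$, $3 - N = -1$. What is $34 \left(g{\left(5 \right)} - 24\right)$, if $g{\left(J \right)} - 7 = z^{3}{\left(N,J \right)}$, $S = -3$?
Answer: $-2754$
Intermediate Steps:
$N = 4$ ($N = 3 - -1 = 3 + 1 = 4$)
$j{\left(t \right)} = t^{2}$
$z{\left(x,y \right)} = 11 - 3 y$ ($z{\left(x,y \right)} = 2 - \left(-9 + 3 y\right) = 11 - 3 y$)
$g{\left(J \right)} = 7 + \left(11 - 3 J\right)^{3}$
$34 \left(g{\left(5 \right)} - 24\right) = 34 \left(\left(7 + \left(11 - 15\right)^{3}\right) - 24\right) = 34 \left(\left(7 + \left(-4\right)^{3}\right) - 24\right) = 34 \left(\left(7 - 64\right) - 24\right) = 34 \left(-57 - 24\right) = 34 \left(-81\right) = -2754$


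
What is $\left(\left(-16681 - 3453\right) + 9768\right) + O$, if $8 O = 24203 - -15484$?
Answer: $- \frac{43241}{8} \approx -5405.1$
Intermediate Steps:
$O = \frac{39687}{8}$ ($O = \frac{24203 - -15484}{8} = \frac{24203 + 15484}{8} = \frac{1}{8} \cdot 39687 = \frac{39687}{8} \approx 4960.9$)
$\left(\left(-16681 - 3453\right) + 9768\right) + O = \left(\left(-16681 - 3453\right) + 9768\right) + \frac{39687}{8} = \left(-20134 + 9768\right) + \frac{39687}{8} = -10366 + \frac{39687}{8} = - \frac{43241}{8}$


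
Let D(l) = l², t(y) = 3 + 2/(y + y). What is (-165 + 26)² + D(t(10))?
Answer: 1933061/100 ≈ 19331.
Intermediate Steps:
t(y) = 3 + 1/y (t(y) = 3 + 2/((2*y)) = 3 + 2*(1/(2*y)) = 3 + 1/y)
(-165 + 26)² + D(t(10)) = (-165 + 26)² + (3 + 1/10)² = (-139)² + (3 + ⅒)² = 19321 + (31/10)² = 19321 + 961/100 = 1933061/100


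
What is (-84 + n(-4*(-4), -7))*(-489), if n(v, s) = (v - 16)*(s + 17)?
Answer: 41076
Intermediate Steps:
n(v, s) = (-16 + v)*(17 + s)
(-84 + n(-4*(-4), -7))*(-489) = (-84 + (-272 - 16*(-7) + 17*(-4*(-4)) - (-28)*(-4)))*(-489) = (-84 + (-272 + 112 + 17*16 - 7*16))*(-489) = (-84 + (-272 + 112 + 272 - 112))*(-489) = (-84 + 0)*(-489) = -84*(-489) = 41076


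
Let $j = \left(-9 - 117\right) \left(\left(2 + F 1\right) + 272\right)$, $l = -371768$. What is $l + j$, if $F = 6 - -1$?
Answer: $-407174$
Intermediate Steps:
$F = 7$ ($F = 6 + 1 = 7$)
$j = -35406$ ($j = \left(-9 - 117\right) \left(\left(2 + 7 \cdot 1\right) + 272\right) = - 126 \left(\left(2 + 7\right) + 272\right) = - 126 \left(9 + 272\right) = \left(-126\right) 281 = -35406$)
$l + j = -371768 - 35406 = -407174$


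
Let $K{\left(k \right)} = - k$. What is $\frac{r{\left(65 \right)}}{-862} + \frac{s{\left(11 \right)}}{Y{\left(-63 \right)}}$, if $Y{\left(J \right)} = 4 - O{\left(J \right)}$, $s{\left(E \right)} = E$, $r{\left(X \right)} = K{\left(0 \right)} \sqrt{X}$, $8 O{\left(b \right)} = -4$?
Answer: $\frac{22}{9} \approx 2.4444$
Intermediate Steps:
$O{\left(b \right)} = - \frac{1}{2}$ ($O{\left(b \right)} = \frac{1}{8} \left(-4\right) = - \frac{1}{2}$)
$r{\left(X \right)} = 0$ ($r{\left(X \right)} = \left(-1\right) 0 \sqrt{X} = 0 \sqrt{X} = 0$)
$Y{\left(J \right)} = \frac{9}{2}$ ($Y{\left(J \right)} = 4 - - \frac{1}{2} = 4 + \frac{1}{2} = \frac{9}{2}$)
$\frac{r{\left(65 \right)}}{-862} + \frac{s{\left(11 \right)}}{Y{\left(-63 \right)}} = \frac{0}{-862} + \frac{11}{\frac{9}{2}} = 0 \left(- \frac{1}{862}\right) + 11 \cdot \frac{2}{9} = 0 + \frac{22}{9} = \frac{22}{9}$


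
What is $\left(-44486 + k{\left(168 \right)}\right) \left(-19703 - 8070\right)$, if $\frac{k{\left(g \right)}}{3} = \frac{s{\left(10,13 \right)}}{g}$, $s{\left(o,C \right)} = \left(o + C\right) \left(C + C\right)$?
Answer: $\frac{34585966857}{28} \approx 1.2352 \cdot 10^{9}$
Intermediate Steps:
$s{\left(o,C \right)} = 2 C \left(C + o\right)$ ($s{\left(o,C \right)} = \left(C + o\right) 2 C = 2 C \left(C + o\right)$)
$k{\left(g \right)} = \frac{1794}{g}$ ($k{\left(g \right)} = 3 \frac{2 \cdot 13 \left(13 + 10\right)}{g} = 3 \frac{2 \cdot 13 \cdot 23}{g} = 3 \frac{598}{g} = \frac{1794}{g}$)
$\left(-44486 + k{\left(168 \right)}\right) \left(-19703 - 8070\right) = \left(-44486 + \frac{1794}{168}\right) \left(-19703 - 8070\right) = \left(-44486 + 1794 \cdot \frac{1}{168}\right) \left(-27773\right) = \left(-44486 + \frac{299}{28}\right) \left(-27773\right) = \left(- \frac{1245309}{28}\right) \left(-27773\right) = \frac{34585966857}{28}$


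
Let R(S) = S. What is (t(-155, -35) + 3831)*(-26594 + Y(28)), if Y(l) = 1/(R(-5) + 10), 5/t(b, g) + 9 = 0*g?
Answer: -1527991102/15 ≈ -1.0187e+8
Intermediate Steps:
t(b, g) = -5/9 (t(b, g) = 5/(-9 + 0*g) = 5/(-9 + 0) = 5/(-9) = 5*(-⅑) = -5/9)
Y(l) = ⅕ (Y(l) = 1/(-5 + 10) = 1/5 = ⅕)
(t(-155, -35) + 3831)*(-26594 + Y(28)) = (-5/9 + 3831)*(-26594 + ⅕) = (34474/9)*(-132969/5) = -1527991102/15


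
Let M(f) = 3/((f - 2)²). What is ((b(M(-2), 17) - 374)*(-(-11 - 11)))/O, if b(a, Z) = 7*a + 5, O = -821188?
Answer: 64713/6569504 ≈ 0.0098505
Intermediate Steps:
M(f) = 3/(-2 + f)² (M(f) = 3/((-2 + f)²) = 3/(-2 + f)²)
b(a, Z) = 5 + 7*a
((b(M(-2), 17) - 374)*(-(-11 - 11)))/O = (((5 + 7*(3/(-2 - 2)²)) - 374)*(-(-11 - 11)))/(-821188) = (((5 + 7*(3/(-4)²)) - 374)*(-1*(-22)))*(-1/821188) = (((5 + 7*(3*(1/16))) - 374)*22)*(-1/821188) = (((5 + 7*(3/16)) - 374)*22)*(-1/821188) = (((5 + 21/16) - 374)*22)*(-1/821188) = ((101/16 - 374)*22)*(-1/821188) = -5883/16*22*(-1/821188) = -64713/8*(-1/821188) = 64713/6569504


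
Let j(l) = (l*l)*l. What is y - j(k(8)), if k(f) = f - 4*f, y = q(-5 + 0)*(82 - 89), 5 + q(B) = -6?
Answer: 13901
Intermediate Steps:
q(B) = -11 (q(B) = -5 - 6 = -11)
y = 77 (y = -11*(82 - 89) = -11*(-7) = 77)
k(f) = -3*f
j(l) = l³ (j(l) = l²*l = l³)
y - j(k(8)) = 77 - (-3*8)³ = 77 - 1*(-24)³ = 77 - 1*(-13824) = 77 + 13824 = 13901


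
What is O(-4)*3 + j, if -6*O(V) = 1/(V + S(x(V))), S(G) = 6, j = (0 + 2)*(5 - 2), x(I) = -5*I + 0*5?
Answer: 23/4 ≈ 5.7500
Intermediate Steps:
x(I) = -5*I (x(I) = -5*I + 0 = -5*I)
j = 6 (j = 2*3 = 6)
O(V) = -1/(6*(6 + V)) (O(V) = -1/(6*(V + 6)) = -1/(6*(6 + V)))
O(-4)*3 + j = -1/(36 + 6*(-4))*3 + 6 = -1/(36 - 24)*3 + 6 = -1/12*3 + 6 = -¼ + 6 = 23/4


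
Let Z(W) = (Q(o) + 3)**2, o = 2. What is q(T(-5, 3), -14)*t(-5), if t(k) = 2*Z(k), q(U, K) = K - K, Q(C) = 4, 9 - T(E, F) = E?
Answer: 0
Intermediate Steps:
T(E, F) = 9 - E
q(U, K) = 0
Z(W) = 49 (Z(W) = (4 + 3)**2 = 7**2 = 49)
t(k) = 98 (t(k) = 2*49 = 98)
q(T(-5, 3), -14)*t(-5) = 0*98 = 0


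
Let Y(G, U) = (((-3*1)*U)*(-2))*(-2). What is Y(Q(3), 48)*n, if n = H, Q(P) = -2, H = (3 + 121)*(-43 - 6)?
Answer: 3499776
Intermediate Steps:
H = -6076 (H = 124*(-49) = -6076)
Y(G, U) = -12*U (Y(G, U) = (-3*U*(-2))*(-2) = (6*U)*(-2) = -12*U)
n = -6076
Y(Q(3), 48)*n = -12*48*(-6076) = -576*(-6076) = 3499776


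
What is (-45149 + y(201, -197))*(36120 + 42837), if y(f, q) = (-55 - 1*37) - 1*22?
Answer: -3573830691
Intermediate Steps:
y(f, q) = -114 (y(f, q) = (-55 - 37) - 22 = -92 - 22 = -114)
(-45149 + y(201, -197))*(36120 + 42837) = (-45149 - 114)*(36120 + 42837) = -45263*78957 = -3573830691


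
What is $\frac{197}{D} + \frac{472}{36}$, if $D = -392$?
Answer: $\frac{44483}{3528} \approx 12.609$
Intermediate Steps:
$\frac{197}{D} + \frac{472}{36} = \frac{197}{-392} + \frac{472}{36} = 197 \left(- \frac{1}{392}\right) + 472 \cdot \frac{1}{36} = - \frac{197}{392} + \frac{118}{9} = \frac{44483}{3528}$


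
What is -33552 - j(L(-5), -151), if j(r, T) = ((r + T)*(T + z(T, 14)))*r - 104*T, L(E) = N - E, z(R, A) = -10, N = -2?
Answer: -120740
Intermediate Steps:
L(E) = -2 - E
j(r, T) = -104*T + r*(-10 + T)*(T + r) (j(r, T) = ((r + T)*(T - 10))*r - 104*T = ((T + r)*(-10 + T))*r - 104*T = ((-10 + T)*(T + r))*r - 104*T = r*(-10 + T)*(T + r) - 104*T = -104*T + r*(-10 + T)*(T + r))
-33552 - j(L(-5), -151) = -33552 - (-104*(-151) - 10*(-2 - 1*(-5))² - 151*(-2 - 1*(-5))² + (-2 - 1*(-5))*(-151)² - 10*(-151)*(-2 - 1*(-5))) = -33552 - (15704 - 10*(-2 + 5)² - 151*(-2 + 5)² + (-2 + 5)*22801 - 10*(-151)*(-2 + 5)) = -33552 - (15704 - 10*3² - 151*3² + 3*22801 - 10*(-151)*3) = -33552 - (15704 - 10*9 - 151*9 + 68403 + 4530) = -33552 - (15704 - 90 - 1359 + 68403 + 4530) = -33552 - 1*87188 = -33552 - 87188 = -120740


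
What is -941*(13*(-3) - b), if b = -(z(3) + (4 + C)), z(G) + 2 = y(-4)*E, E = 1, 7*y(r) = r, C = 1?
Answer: 240896/7 ≈ 34414.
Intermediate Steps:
y(r) = r/7
z(G) = -18/7 (z(G) = -2 + ((1/7)*(-4))*1 = -2 - 4/7*1 = -2 - 4/7 = -18/7)
b = -17/7 (b = -(-18/7 + (4 + 1)) = -(-18/7 + 5) = -1*17/7 = -17/7 ≈ -2.4286)
-941*(13*(-3) - b) = -941*(13*(-3) - 1*(-17/7)) = -941*(-39 + 17/7) = -941*(-256/7) = 240896/7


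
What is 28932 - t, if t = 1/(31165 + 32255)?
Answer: 1834867439/63420 ≈ 28932.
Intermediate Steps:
t = 1/63420 ≈ 1.5768e-5
28932 - t = 28932 - 1*1/63420 = 28932 - 1/63420 = 1834867439/63420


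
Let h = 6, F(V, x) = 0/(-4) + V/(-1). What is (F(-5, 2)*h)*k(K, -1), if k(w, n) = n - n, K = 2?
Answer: 0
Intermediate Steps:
F(V, x) = -V (F(V, x) = 0*(-¼) + V*(-1) = 0 - V = -V)
k(w, n) = 0
(F(-5, 2)*h)*k(K, -1) = (-1*(-5)*6)*0 = (5*6)*0 = 30*0 = 0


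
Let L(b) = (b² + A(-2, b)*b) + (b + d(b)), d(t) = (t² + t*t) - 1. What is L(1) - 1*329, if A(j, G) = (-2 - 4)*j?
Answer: -314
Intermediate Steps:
A(j, G) = -6*j
d(t) = -1 + 2*t² (d(t) = (t² + t²) - 1 = 2*t² - 1 = -1 + 2*t²)
L(b) = -1 + 3*b² + 13*b (L(b) = (b² + (-6*(-2))*b) + (b + (-1 + 2*b²)) = (b² + 12*b) + (-1 + b + 2*b²) = -1 + 3*b² + 13*b)
L(1) - 1*329 = (-1 + 3*1² + 13*1) - 1*329 = (-1 + 3*1 + 13) - 329 = (-1 + 3 + 13) - 329 = 15 - 329 = -314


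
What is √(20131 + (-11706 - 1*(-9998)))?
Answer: 3*√2047 ≈ 135.73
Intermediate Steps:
√(20131 + (-11706 - 1*(-9998))) = √(20131 + (-11706 + 9998)) = √(20131 - 1708) = √18423 = 3*√2047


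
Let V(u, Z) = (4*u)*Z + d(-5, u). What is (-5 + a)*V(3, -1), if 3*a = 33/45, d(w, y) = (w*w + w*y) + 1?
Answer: 214/45 ≈ 4.7556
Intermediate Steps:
d(w, y) = 1 + w² + w*y (d(w, y) = (w² + w*y) + 1 = 1 + w² + w*y)
V(u, Z) = 26 - 5*u + 4*Z*u (V(u, Z) = (4*u)*Z + (1 + (-5)² - 5*u) = 4*Z*u + (1 + 25 - 5*u) = 4*Z*u + (26 - 5*u) = 26 - 5*u + 4*Z*u)
a = 11/45 (a = (33/45)/3 = (33*(1/45))/3 = (⅓)*(11/15) = 11/45 ≈ 0.24444)
(-5 + a)*V(3, -1) = (-5 + 11/45)*(26 - 5*3 + 4*(-1)*3) = -214*(26 - 15 - 12)/45 = -214/45*(-1) = 214/45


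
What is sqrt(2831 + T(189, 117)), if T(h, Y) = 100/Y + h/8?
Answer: sqrt(69490954)/156 ≈ 53.437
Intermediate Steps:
T(h, Y) = 100/Y + h/8 (T(h, Y) = 100/Y + h*(1/8) = 100/Y + h/8)
sqrt(2831 + T(189, 117)) = sqrt(2831 + (100/117 + (1/8)*189)) = sqrt(2831 + (100*(1/117) + 189/8)) = sqrt(2831 + (100/117 + 189/8)) = sqrt(2831 + 22913/936) = sqrt(2672729/936) = sqrt(69490954)/156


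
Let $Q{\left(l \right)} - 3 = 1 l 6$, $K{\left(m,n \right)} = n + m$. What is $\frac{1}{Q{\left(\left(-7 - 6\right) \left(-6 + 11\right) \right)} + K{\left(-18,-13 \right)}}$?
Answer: $- \frac{1}{418} \approx -0.0023923$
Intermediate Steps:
$K{\left(m,n \right)} = m + n$
$Q{\left(l \right)} = 3 + 6 l$ ($Q{\left(l \right)} = 3 + 1 l 6 = 3 + l 6 = 3 + 6 l$)
$\frac{1}{Q{\left(\left(-7 - 6\right) \left(-6 + 11\right) \right)} + K{\left(-18,-13 \right)}} = \frac{1}{\left(3 + 6 \left(-7 - 6\right) \left(-6 + 11\right)\right) - 31} = \frac{1}{\left(3 + 6 \left(-7 - 6\right) 5\right) - 31} = \frac{1}{\left(3 + 6 \left(\left(-13\right) 5\right)\right) - 31} = \frac{1}{\left(3 + 6 \left(-65\right)\right) - 31} = \frac{1}{\left(3 - 390\right) - 31} = \frac{1}{-387 - 31} = \frac{1}{-418} = - \frac{1}{418}$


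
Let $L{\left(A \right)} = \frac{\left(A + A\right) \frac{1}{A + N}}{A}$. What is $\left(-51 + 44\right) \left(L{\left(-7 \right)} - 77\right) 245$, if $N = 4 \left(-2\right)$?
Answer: $\frac{396851}{3} \approx 1.3228 \cdot 10^{5}$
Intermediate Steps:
$N = -8$
$L{\left(A \right)} = \frac{2}{-8 + A}$ ($L{\left(A \right)} = \frac{\left(A + A\right) \frac{1}{A - 8}}{A} = \frac{2 A \frac{1}{-8 + A}}{A} = \frac{2}{-8 + A}$)
$\left(-51 + 44\right) \left(L{\left(-7 \right)} - 77\right) 245 = \left(-51 + 44\right) \left(\frac{2}{-8 - 7} - 77\right) 245 = - 7 \left(\frac{2}{-15} - 77\right) 245 = - 7 \left(2 \left(- \frac{1}{15}\right) - 77\right) 245 = - 7 \left(- \frac{2}{15} - 77\right) 245 = \left(-7\right) \left(- \frac{1157}{15}\right) 245 = \frac{8099}{15} \cdot 245 = \frac{396851}{3}$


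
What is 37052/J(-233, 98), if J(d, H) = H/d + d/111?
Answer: -958275876/65167 ≈ -14705.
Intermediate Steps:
J(d, H) = d/111 + H/d (J(d, H) = H/d + d*(1/111) = H/d + d/111 = d/111 + H/d)
37052/J(-233, 98) = 37052/((1/111)*(-233) + 98/(-233)) = 37052/(-233/111 + 98*(-1/233)) = 37052/(-233/111 - 98/233) = 37052/(-65167/25863) = 37052*(-25863/65167) = -958275876/65167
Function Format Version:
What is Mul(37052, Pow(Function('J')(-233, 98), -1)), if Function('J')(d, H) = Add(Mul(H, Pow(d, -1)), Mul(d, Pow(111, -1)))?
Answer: Rational(-958275876, 65167) ≈ -14705.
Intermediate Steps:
Function('J')(d, H) = Add(Mul(Rational(1, 111), d), Mul(H, Pow(d, -1))) (Function('J')(d, H) = Add(Mul(H, Pow(d, -1)), Mul(d, Rational(1, 111))) = Add(Mul(H, Pow(d, -1)), Mul(Rational(1, 111), d)) = Add(Mul(Rational(1, 111), d), Mul(H, Pow(d, -1))))
Mul(37052, Pow(Function('J')(-233, 98), -1)) = Mul(37052, Pow(Add(Mul(Rational(1, 111), -233), Mul(98, Pow(-233, -1))), -1)) = Mul(37052, Pow(Add(Rational(-233, 111), Mul(98, Rational(-1, 233))), -1)) = Mul(37052, Pow(Add(Rational(-233, 111), Rational(-98, 233)), -1)) = Mul(37052, Pow(Rational(-65167, 25863), -1)) = Mul(37052, Rational(-25863, 65167)) = Rational(-958275876, 65167)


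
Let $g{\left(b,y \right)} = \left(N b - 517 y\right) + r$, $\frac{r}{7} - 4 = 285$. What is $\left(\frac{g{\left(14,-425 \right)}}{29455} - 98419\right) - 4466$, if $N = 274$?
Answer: $- \frac{3030252091}{29455} \approx -1.0288 \cdot 10^{5}$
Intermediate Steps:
$r = 2023$ ($r = 28 + 7 \cdot 285 = 28 + 1995 = 2023$)
$g{\left(b,y \right)} = 2023 - 517 y + 274 b$ ($g{\left(b,y \right)} = \left(274 b - 517 y\right) + 2023 = \left(- 517 y + 274 b\right) + 2023 = 2023 - 517 y + 274 b$)
$\left(\frac{g{\left(14,-425 \right)}}{29455} - 98419\right) - 4466 = \left(\frac{2023 - -219725 + 274 \cdot 14}{29455} - 98419\right) - 4466 = \left(\left(2023 + 219725 + 3836\right) \frac{1}{29455} - 98419\right) - 4466 = \left(225584 \cdot \frac{1}{29455} - 98419\right) - 4466 = \left(\frac{225584}{29455} - 98419\right) - 4466 = - \frac{2898706061}{29455} - 4466 = - \frac{3030252091}{29455}$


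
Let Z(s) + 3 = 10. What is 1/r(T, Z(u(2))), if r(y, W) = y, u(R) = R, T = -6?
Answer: -1/6 ≈ -0.16667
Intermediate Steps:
Z(s) = 7 (Z(s) = -3 + 10 = 7)
1/r(T, Z(u(2))) = 1/(-6) = -1/6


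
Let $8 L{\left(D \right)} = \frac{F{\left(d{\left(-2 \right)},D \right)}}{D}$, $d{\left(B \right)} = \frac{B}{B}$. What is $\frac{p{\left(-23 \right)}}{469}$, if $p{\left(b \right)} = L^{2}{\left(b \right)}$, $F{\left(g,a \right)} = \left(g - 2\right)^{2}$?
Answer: $\frac{1}{15878464} \approx 6.2978 \cdot 10^{-8}$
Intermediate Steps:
$d{\left(B \right)} = 1$
$F{\left(g,a \right)} = \left(-2 + g\right)^{2}$
$L{\left(D \right)} = \frac{1}{8 D}$ ($L{\left(D \right)} = \frac{\left(-2 + 1\right)^{2} \frac{1}{D}}{8} = \frac{\left(-1\right)^{2} \frac{1}{D}}{8} = \frac{1 \frac{1}{D}}{8} = \frac{1}{8 D}$)
$p{\left(b \right)} = \frac{1}{64 b^{2}}$ ($p{\left(b \right)} = \left(\frac{1}{8 b}\right)^{2} = \frac{1}{64 b^{2}}$)
$\frac{p{\left(-23 \right)}}{469} = \frac{\frac{1}{64} \cdot \frac{1}{529}}{469} = \frac{1}{64} \cdot \frac{1}{529} \cdot \frac{1}{469} = \frac{1}{33856} \cdot \frac{1}{469} = \frac{1}{15878464}$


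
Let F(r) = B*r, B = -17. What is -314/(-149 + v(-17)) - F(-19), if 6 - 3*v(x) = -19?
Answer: -67682/211 ≈ -320.77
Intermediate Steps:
v(x) = 25/3 (v(x) = 2 - ⅓*(-19) = 2 + 19/3 = 25/3)
F(r) = -17*r
-314/(-149 + v(-17)) - F(-19) = -314/(-149 + 25/3) - (-17)*(-19) = -314/(-422/3) - 1*323 = -314*(-3/422) - 323 = 471/211 - 323 = -67682/211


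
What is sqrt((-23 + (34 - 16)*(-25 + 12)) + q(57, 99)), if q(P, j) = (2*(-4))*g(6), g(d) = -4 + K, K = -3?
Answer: I*sqrt(201) ≈ 14.177*I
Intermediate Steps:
g(d) = -7 (g(d) = -4 - 3 = -7)
q(P, j) = 56 (q(P, j) = (2*(-4))*(-7) = -8*(-7) = 56)
sqrt((-23 + (34 - 16)*(-25 + 12)) + q(57, 99)) = sqrt((-23 + (34 - 16)*(-25 + 12)) + 56) = sqrt((-23 + 18*(-13)) + 56) = sqrt((-23 - 234) + 56) = sqrt(-257 + 56) = sqrt(-201) = I*sqrt(201)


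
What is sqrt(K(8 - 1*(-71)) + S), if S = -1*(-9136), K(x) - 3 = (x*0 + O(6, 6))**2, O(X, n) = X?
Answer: 5*sqrt(367) ≈ 95.786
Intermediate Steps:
K(x) = 39 (K(x) = 3 + (x*0 + 6)**2 = 3 + (0 + 6)**2 = 3 + 6**2 = 3 + 36 = 39)
S = 9136
sqrt(K(8 - 1*(-71)) + S) = sqrt(39 + 9136) = sqrt(9175) = 5*sqrt(367)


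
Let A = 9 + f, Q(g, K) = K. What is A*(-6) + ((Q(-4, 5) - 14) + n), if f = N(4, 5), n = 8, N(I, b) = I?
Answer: -79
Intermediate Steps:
f = 4
A = 13 (A = 9 + 4 = 13)
A*(-6) + ((Q(-4, 5) - 14) + n) = 13*(-6) + ((5 - 14) + 8) = -78 + (-9 + 8) = -78 - 1 = -79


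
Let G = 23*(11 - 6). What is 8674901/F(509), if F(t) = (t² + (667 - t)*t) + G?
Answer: 8674901/339618 ≈ 25.543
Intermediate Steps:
G = 115 (G = 23*5 = 115)
F(t) = 115 + t² + t*(667 - t) (F(t) = (t² + (667 - t)*t) + 115 = (t² + t*(667 - t)) + 115 = 115 + t² + t*(667 - t))
8674901/F(509) = 8674901/(115 + 667*509) = 8674901/(115 + 339503) = 8674901/339618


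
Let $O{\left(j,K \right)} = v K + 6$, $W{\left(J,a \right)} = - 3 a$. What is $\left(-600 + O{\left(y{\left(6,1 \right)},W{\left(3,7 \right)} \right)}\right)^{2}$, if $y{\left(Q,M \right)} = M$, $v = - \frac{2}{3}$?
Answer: $336400$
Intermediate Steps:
$v = - \frac{2}{3}$ ($v = \left(-2\right) \frac{1}{3} = - \frac{2}{3} \approx -0.66667$)
$O{\left(j,K \right)} = 6 - \frac{2 K}{3}$ ($O{\left(j,K \right)} = - \frac{2 K}{3} + 6 = 6 - \frac{2 K}{3}$)
$\left(-600 + O{\left(y{\left(6,1 \right)},W{\left(3,7 \right)} \right)}\right)^{2} = \left(-600 - \left(-6 + \frac{2 \left(\left(-3\right) 7\right)}{3}\right)\right)^{2} = \left(-600 + \left(6 - -14\right)\right)^{2} = \left(-600 + \left(6 + 14\right)\right)^{2} = \left(-600 + 20\right)^{2} = \left(-580\right)^{2} = 336400$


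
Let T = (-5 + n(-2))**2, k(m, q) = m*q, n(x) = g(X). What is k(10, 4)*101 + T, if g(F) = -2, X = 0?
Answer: 4089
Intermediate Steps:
n(x) = -2
T = 49 (T = (-5 - 2)**2 = (-7)**2 = 49)
k(10, 4)*101 + T = (10*4)*101 + 49 = 40*101 + 49 = 4040 + 49 = 4089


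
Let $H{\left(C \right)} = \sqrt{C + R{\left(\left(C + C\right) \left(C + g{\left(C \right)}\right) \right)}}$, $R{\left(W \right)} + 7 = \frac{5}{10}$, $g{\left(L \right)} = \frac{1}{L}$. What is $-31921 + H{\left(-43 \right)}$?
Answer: $-31921 + \frac{3 i \sqrt{22}}{2} \approx -31921.0 + 7.0356 i$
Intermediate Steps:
$R{\left(W \right)} = - \frac{13}{2}$ ($R{\left(W \right)} = -7 + \frac{5}{10} = -7 + 5 \cdot \frac{1}{10} = -7 + \frac{1}{2} = - \frac{13}{2}$)
$H{\left(C \right)} = \sqrt{- \frac{13}{2} + C}$ ($H{\left(C \right)} = \sqrt{C - \frac{13}{2}} = \sqrt{- \frac{13}{2} + C}$)
$-31921 + H{\left(-43 \right)} = -31921 + \frac{\sqrt{-26 + 4 \left(-43\right)}}{2} = -31921 + \frac{\sqrt{-26 - 172}}{2} = -31921 + \frac{\sqrt{-198}}{2} = -31921 + \frac{3 i \sqrt{22}}{2}$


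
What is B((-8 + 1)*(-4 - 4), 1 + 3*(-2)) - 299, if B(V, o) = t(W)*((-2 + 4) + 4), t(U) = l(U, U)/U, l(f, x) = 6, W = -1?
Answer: -335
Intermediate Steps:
t(U) = 6/U
B(V, o) = -36 (B(V, o) = (6/(-1))*((-2 + 4) + 4) = (6*(-1))*(2 + 4) = -6*6 = -36)
B((-8 + 1)*(-4 - 4), 1 + 3*(-2)) - 299 = -36 - 299 = -335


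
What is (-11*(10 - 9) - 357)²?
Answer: 135424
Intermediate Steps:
(-11*(10 - 9) - 357)² = (-11*1 - 357)² = (-11 - 357)² = (-368)² = 135424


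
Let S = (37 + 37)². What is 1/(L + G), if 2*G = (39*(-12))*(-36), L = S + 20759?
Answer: 1/34659 ≈ 2.8853e-5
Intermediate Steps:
S = 5476 (S = 74² = 5476)
L = 26235 (L = 5476 + 20759 = 26235)
G = 8424 (G = ((39*(-12))*(-36))/2 = (-468*(-36))/2 = (½)*16848 = 8424)
1/(L + G) = 1/(26235 + 8424) = 1/34659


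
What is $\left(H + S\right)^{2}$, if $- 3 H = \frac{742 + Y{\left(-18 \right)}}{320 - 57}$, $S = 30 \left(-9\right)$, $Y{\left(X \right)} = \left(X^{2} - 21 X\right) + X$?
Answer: $\frac{45991375936}{622521} \approx 73879.0$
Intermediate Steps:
$Y{\left(X \right)} = X^{2} - 20 X$
$S = -270$
$H = - \frac{1426}{789}$ ($H = - \frac{\left(742 - 18 \left(-20 - 18\right)\right) \frac{1}{320 - 57}}{3} = - \frac{\left(742 - -684\right) \frac{1}{263}}{3} = - \frac{\left(742 + 684\right) \frac{1}{263}}{3} = - \frac{1426 \cdot \frac{1}{263}}{3} = \left(- \frac{1}{3}\right) \frac{1426}{263} = - \frac{1426}{789} \approx -1.8074$)
$\left(H + S\right)^{2} = \left(- \frac{1426}{789} - 270\right)^{2} = \left(- \frac{214456}{789}\right)^{2} = \frac{45991375936}{622521}$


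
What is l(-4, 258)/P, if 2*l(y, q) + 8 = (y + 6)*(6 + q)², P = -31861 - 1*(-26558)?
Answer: -69692/5303 ≈ -13.142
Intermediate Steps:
P = -5303 (P = -31861 + 26558 = -5303)
l(y, q) = -4 + (6 + q)²*(6 + y)/2 (l(y, q) = -4 + ((y + 6)*(6 + q)²)/2 = -4 + ((6 + y)*(6 + q)²)/2 = -4 + ((6 + q)²*(6 + y))/2 = -4 + (6 + q)²*(6 + y)/2)
l(-4, 258)/P = (-4 + 3*(6 + 258)² + (½)*(-4)*(6 + 258)²)/(-5303) = (-4 + 3*264² + (½)*(-4)*264²)*(-1/5303) = (-4 + 3*69696 + (½)*(-4)*69696)*(-1/5303) = (-4 + 209088 - 139392)*(-1/5303) = 69692*(-1/5303) = -69692/5303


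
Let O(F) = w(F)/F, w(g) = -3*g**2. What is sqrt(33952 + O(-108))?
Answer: 2*sqrt(8569) ≈ 185.14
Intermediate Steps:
O(F) = -3*F (O(F) = (-3*F**2)/F = -3*F)
sqrt(33952 + O(-108)) = sqrt(33952 - 3*(-108)) = sqrt(33952 + 324) = sqrt(34276) = 2*sqrt(8569)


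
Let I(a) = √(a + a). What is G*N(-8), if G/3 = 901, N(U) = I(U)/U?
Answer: -2703*I/2 ≈ -1351.5*I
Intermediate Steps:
I(a) = √2*√a (I(a) = √(2*a) = √2*√a)
N(U) = √2/√U (N(U) = (√2*√U)/U = √2/√U)
G = 2703 (G = 3*901 = 2703)
G*N(-8) = 2703*(√2/√(-8)) = 2703*(√2*(-I*√2/4)) = 2703*(-I/2) = -2703*I/2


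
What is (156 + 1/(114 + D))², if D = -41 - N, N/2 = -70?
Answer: 1104166441/45369 ≈ 24337.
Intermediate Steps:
N = -140 (N = 2*(-70) = -140)
D = 99 (D = -41 - 1*(-140) = -41 + 140 = 99)
(156 + 1/(114 + D))² = (156 + 1/(114 + 99))² = (156 + 1/213)² = (33229/213)² = 1104166441/45369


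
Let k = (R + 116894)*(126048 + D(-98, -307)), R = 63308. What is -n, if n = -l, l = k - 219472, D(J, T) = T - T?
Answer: 22713882224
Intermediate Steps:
D(J, T) = 0
k = 22714101696 (k = (63308 + 116894)*(126048 + 0) = 180202*126048 = 22714101696)
l = 22713882224 (l = 22714101696 - 219472 = 22713882224)
n = -22713882224 (n = -1*22713882224 = -22713882224)
-n = -1*(-22713882224) = 22713882224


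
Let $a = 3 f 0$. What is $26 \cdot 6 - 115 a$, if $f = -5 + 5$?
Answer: $156$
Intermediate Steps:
$f = 0$
$a = 0$ ($a = 3 \cdot 0 \cdot 0 = 0 \cdot 0 = 0$)
$26 \cdot 6 - 115 a = 26 \cdot 6 - 0 = 156 + 0 = 156$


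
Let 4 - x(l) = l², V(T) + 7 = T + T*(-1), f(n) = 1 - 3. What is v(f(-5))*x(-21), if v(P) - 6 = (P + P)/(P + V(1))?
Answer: -25346/9 ≈ -2816.2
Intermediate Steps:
f(n) = -2
V(T) = -7 (V(T) = -7 + (T + T*(-1)) = -7 + (T - T) = -7 + 0 = -7)
v(P) = 6 + 2*P/(-7 + P) (v(P) = 6 + (P + P)/(P - 7) = 6 + (2*P)/(-7 + P) = 6 + 2*P/(-7 + P))
x(l) = 4 - l²
v(f(-5))*x(-21) = (2*(-21 + 4*(-2))/(-7 - 2))*(4 - 1*(-21)²) = (2*(-21 - 8)/(-9))*(4 - 1*441) = (2*(-⅑)*(-29))*(4 - 441) = (58/9)*(-437) = -25346/9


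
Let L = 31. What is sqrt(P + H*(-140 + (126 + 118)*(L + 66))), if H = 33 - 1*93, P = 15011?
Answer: I*sqrt(1396669) ≈ 1181.8*I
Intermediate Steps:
H = -60 (H = 33 - 93 = -60)
sqrt(P + H*(-140 + (126 + 118)*(L + 66))) = sqrt(15011 - 60*(-140 + (126 + 118)*(31 + 66))) = sqrt(15011 - 60*(-140 + 244*97)) = sqrt(15011 - 60*(-140 + 23668)) = sqrt(15011 - 60*23528) = sqrt(15011 - 1411680) = sqrt(-1396669) = I*sqrt(1396669)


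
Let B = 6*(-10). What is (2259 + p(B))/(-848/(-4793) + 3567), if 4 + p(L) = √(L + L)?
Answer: 10808215/17097479 + 9586*I*√30/17097479 ≈ 0.63215 + 0.0030709*I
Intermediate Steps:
B = -60
p(L) = -4 + √2*√L (p(L) = -4 + √(L + L) = -4 + √(2*L) = -4 + √2*√L)
(2259 + p(B))/(-848/(-4793) + 3567) = (2259 + (-4 + √2*√(-60)))/(-848/(-4793) + 3567) = (2259 + (-4 + √2*(2*I*√15)))/(-848*(-1/4793) + 3567) = (2259 + (-4 + 2*I*√30))/(848/4793 + 3567) = (2255 + 2*I*√30)/(17097479/4793) = (2255 + 2*I*√30)*(4793/17097479) = 10808215/17097479 + 9586*I*√30/17097479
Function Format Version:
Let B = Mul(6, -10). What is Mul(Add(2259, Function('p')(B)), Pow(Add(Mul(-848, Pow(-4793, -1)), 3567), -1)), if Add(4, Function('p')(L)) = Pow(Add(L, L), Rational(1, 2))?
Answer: Add(Rational(10808215, 17097479), Mul(Rational(9586, 17097479), I, Pow(30, Rational(1, 2)))) ≈ Add(0.63215, Mul(0.0030709, I))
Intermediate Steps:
B = -60
Function('p')(L) = Add(-4, Mul(Pow(2, Rational(1, 2)), Pow(L, Rational(1, 2)))) (Function('p')(L) = Add(-4, Pow(Add(L, L), Rational(1, 2))) = Add(-4, Pow(Mul(2, L), Rational(1, 2))) = Add(-4, Mul(Pow(2, Rational(1, 2)), Pow(L, Rational(1, 2)))))
Mul(Add(2259, Function('p')(B)), Pow(Add(Mul(-848, Pow(-4793, -1)), 3567), -1)) = Mul(Add(2259, Add(-4, Mul(Pow(2, Rational(1, 2)), Pow(-60, Rational(1, 2))))), Pow(Add(Mul(-848, Pow(-4793, -1)), 3567), -1)) = Mul(Add(2259, Add(-4, Mul(Pow(2, Rational(1, 2)), Mul(2, I, Pow(15, Rational(1, 2)))))), Pow(Add(Mul(-848, Rational(-1, 4793)), 3567), -1)) = Mul(Add(2259, Add(-4, Mul(2, I, Pow(30, Rational(1, 2))))), Pow(Add(Rational(848, 4793), 3567), -1)) = Mul(Add(2255, Mul(2, I, Pow(30, Rational(1, 2)))), Pow(Rational(17097479, 4793), -1)) = Mul(Add(2255, Mul(2, I, Pow(30, Rational(1, 2)))), Rational(4793, 17097479)) = Add(Rational(10808215, 17097479), Mul(Rational(9586, 17097479), I, Pow(30, Rational(1, 2))))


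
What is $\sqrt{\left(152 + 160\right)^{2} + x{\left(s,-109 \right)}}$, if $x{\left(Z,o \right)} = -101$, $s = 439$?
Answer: $\sqrt{97243} \approx 311.84$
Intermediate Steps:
$\sqrt{\left(152 + 160\right)^{2} + x{\left(s,-109 \right)}} = \sqrt{\left(152 + 160\right)^{2} - 101} = \sqrt{312^{2} - 101} = \sqrt{97344 - 101} = \sqrt{97243}$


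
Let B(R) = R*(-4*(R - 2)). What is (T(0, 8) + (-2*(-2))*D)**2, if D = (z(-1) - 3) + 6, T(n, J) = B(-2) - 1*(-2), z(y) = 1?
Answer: 196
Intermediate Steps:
B(R) = R*(8 - 4*R) (B(R) = R*(-4*(-2 + R)) = R*(8 - 4*R))
T(n, J) = -30 (T(n, J) = 4*(-2)*(2 - 1*(-2)) - 1*(-2) = 4*(-2)*(2 + 2) + 2 = 4*(-2)*4 + 2 = -32 + 2 = -30)
D = 4 (D = (1 - 3) + 6 = -2 + 6 = 4)
(T(0, 8) + (-2*(-2))*D)**2 = (-30 - 2*(-2)*4)**2 = (-30 + 4*4)**2 = (-30 + 16)**2 = (-14)**2 = 196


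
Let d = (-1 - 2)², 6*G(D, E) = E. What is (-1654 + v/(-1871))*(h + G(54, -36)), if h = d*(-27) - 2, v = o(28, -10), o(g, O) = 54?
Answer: 776766688/1871 ≈ 4.1516e+5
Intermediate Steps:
G(D, E) = E/6
d = 9 (d = (-3)² = 9)
v = 54
h = -245 (h = 9*(-27) - 2 = -243 - 2 = -245)
(-1654 + v/(-1871))*(h + G(54, -36)) = (-1654 + 54/(-1871))*(-245 + (⅙)*(-36)) = (-1654 + 54*(-1/1871))*(-245 - 6) = (-1654 - 54/1871)*(-251) = -3094688/1871*(-251) = 776766688/1871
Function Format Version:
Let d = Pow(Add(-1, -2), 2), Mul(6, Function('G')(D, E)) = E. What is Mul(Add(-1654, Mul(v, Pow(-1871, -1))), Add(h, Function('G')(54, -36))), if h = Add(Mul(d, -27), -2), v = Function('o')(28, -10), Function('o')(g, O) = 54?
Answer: Rational(776766688, 1871) ≈ 4.1516e+5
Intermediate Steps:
Function('G')(D, E) = Mul(Rational(1, 6), E)
d = 9 (d = Pow(-3, 2) = 9)
v = 54
h = -245 (h = Add(Mul(9, -27), -2) = Add(-243, -2) = -245)
Mul(Add(-1654, Mul(v, Pow(-1871, -1))), Add(h, Function('G')(54, -36))) = Mul(Add(-1654, Mul(54, Pow(-1871, -1))), Add(-245, Mul(Rational(1, 6), -36))) = Mul(Add(-1654, Mul(54, Rational(-1, 1871))), Add(-245, -6)) = Mul(Add(-1654, Rational(-54, 1871)), -251) = Mul(Rational(-3094688, 1871), -251) = Rational(776766688, 1871)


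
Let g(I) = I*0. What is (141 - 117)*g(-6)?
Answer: 0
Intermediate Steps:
g(I) = 0
(141 - 117)*g(-6) = (141 - 117)*0 = 24*0 = 0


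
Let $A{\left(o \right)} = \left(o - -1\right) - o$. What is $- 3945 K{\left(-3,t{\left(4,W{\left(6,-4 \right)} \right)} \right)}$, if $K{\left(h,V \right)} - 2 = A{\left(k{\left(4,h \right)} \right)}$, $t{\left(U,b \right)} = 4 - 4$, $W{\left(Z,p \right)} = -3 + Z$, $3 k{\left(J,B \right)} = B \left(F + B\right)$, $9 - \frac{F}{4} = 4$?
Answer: $-11835$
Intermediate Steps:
$F = 20$ ($F = 36 - 16 = 20$)
$k{\left(J,B \right)} = \frac{B \left(20 + B\right)}{3}$
$t{\left(U,b \right)} = 0$
$A{\left(o \right)} = 1$ ($A{\left(o \right)} = \left(o + 1\right) - o = \left(1 + o\right) - o = 1$)
$K{\left(h,V \right)} = 3$ ($K{\left(h,V \right)} = 2 + 1 = 3$)
$- 3945 K{\left(-3,t{\left(4,W{\left(6,-4 \right)} \right)} \right)} = \left(-3945\right) 3 = -11835$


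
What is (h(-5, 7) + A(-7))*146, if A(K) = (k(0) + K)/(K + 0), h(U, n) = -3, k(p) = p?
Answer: -292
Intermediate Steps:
A(K) = 1 (A(K) = (0 + K)/(K + 0) = K/K = 1)
(h(-5, 7) + A(-7))*146 = (-3 + 1)*146 = -2*146 = -292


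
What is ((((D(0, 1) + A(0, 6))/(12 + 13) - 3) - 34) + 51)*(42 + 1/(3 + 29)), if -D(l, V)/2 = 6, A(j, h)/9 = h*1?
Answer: 13181/20 ≈ 659.05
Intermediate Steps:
A(j, h) = 9*h (A(j, h) = 9*(h*1) = 9*h)
D(l, V) = -12 (D(l, V) = -2*6 = -12)
((((D(0, 1) + A(0, 6))/(12 + 13) - 3) - 34) + 51)*(42 + 1/(3 + 29)) = ((((-12 + 9*6)/(12 + 13) - 3) - 34) + 51)*(42 + 1/(3 + 29)) = ((((-12 + 54)/25 - 3) - 34) + 51)*(42 + 1/32) = (((42*(1/25) - 3) - 34) + 51)*(42 + 1/32) = (((42/25 - 3) - 34) + 51)*(1345/32) = ((-33/25 - 34) + 51)*(1345/32) = (-883/25 + 51)*(1345/32) = (392/25)*(1345/32) = 13181/20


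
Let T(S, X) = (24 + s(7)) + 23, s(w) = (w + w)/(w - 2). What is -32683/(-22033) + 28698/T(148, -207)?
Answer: 1056551079/1828739 ≈ 577.75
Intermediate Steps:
s(w) = 2*w/(-2 + w) (s(w) = (2*w)/(-2 + w) = 2*w/(-2 + w))
T(S, X) = 249/5 (T(S, X) = (24 + 2*7/(-2 + 7)) + 23 = (24 + 2*7/5) + 23 = (24 + 2*7*(⅕)) + 23 = (24 + 14/5) + 23 = 134/5 + 23 = 249/5)
-32683/(-22033) + 28698/T(148, -207) = -32683/(-22033) + 28698/(249/5) = -32683*(-1/22033) + 28698*(5/249) = 32683/22033 + 47830/83 = 1056551079/1828739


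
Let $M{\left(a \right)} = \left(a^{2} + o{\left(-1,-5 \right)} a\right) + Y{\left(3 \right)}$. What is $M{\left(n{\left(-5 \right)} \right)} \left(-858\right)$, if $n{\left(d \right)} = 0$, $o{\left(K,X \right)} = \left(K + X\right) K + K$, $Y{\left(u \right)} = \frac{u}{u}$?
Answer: $-858$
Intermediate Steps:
$Y{\left(u \right)} = 1$
$o{\left(K,X \right)} = K + K \left(K + X\right)$ ($o{\left(K,X \right)} = K \left(K + X\right) + K = K + K \left(K + X\right)$)
$M{\left(a \right)} = 1 + a^{2} + 5 a$ ($M{\left(a \right)} = \left(a^{2} + - (1 - 1 - 5) a\right) + 1 = \left(a^{2} + \left(-1\right) \left(-5\right) a\right) + 1 = \left(a^{2} + 5 a\right) + 1 = 1 + a^{2} + 5 a$)
$M{\left(n{\left(-5 \right)} \right)} \left(-858\right) = \left(1 + 0^{2} + 5 \cdot 0\right) \left(-858\right) = \left(1 + 0 + 0\right) \left(-858\right) = 1 \left(-858\right) = -858$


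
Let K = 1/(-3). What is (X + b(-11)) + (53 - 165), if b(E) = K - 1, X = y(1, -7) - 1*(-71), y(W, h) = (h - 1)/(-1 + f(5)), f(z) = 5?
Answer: -133/3 ≈ -44.333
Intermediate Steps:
K = -⅓ ≈ -0.33333
y(W, h) = -¼ + h/4 (y(W, h) = (h - 1)/(-1 + 5) = (-1 + h)/4 = (-1 + h)*(¼) = -¼ + h/4)
X = 69 (X = (-¼ + (¼)*(-7)) - 1*(-71) = (-¼ - 7/4) + 71 = -2 + 71 = 69)
b(E) = -4/3 (b(E) = -⅓ - 1 = -4/3)
(X + b(-11)) + (53 - 165) = (69 - 4/3) + (53 - 165) = 203/3 - 112 = -133/3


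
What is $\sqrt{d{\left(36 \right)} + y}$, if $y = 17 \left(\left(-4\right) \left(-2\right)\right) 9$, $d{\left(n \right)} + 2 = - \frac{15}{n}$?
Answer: $\frac{\sqrt{43977}}{6} \approx 34.951$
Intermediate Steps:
$d{\left(n \right)} = -2 - \frac{15}{n}$
$y = 1224$ ($y = 17 \cdot 8 \cdot 9 = 136 \cdot 9 = 1224$)
$\sqrt{d{\left(36 \right)} + y} = \sqrt{\left(-2 - \frac{15}{36}\right) + 1224} = \sqrt{\left(-2 - \frac{5}{12}\right) + 1224} = \sqrt{- \frac{29}{12} + 1224} = \sqrt{\frac{14659}{12}} = \frac{\sqrt{43977}}{6}$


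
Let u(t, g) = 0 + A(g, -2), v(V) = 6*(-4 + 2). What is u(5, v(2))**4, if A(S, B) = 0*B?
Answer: 0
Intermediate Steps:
A(S, B) = 0
v(V) = -12 (v(V) = 6*(-2) = -12)
u(t, g) = 0 (u(t, g) = 0 + 0 = 0)
u(5, v(2))**4 = 0**4 = 0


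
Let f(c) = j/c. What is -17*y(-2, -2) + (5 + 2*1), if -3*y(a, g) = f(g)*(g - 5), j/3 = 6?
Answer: 364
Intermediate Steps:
j = 18 (j = 3*6 = 18)
f(c) = 18/c
y(a, g) = -6*(-5 + g)/g (y(a, g) = -18/g*(g - 5)/3 = -18/g*(-5 + g)/3 = -6*(-5 + g)/g)
-17*y(-2, -2) + (5 + 2*1) = -17*(-6 + 30/(-2)) + (5 + 2*1) = -17*(-6 + 30*(-½)) + (5 + 2) = -17*(-6 - 15) + 7 = -17*(-21) + 7 = 357 + 7 = 364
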